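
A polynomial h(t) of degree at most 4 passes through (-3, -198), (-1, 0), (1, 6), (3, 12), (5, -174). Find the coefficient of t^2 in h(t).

Write h(t) = at^4 + bt^3 + ct^2 + dt + e. Substituting each data point gives a linear system:
  81a - 27b + 9c - 3d + e = -198
  a - b + c - d + e = 0
  a + b + c + d + e = 6
  81a + 27b + 9c + 3d + e = 12
  625a + 125b + 25c + 5d + e = -174
Solving the system yields a = -1, b = 4, c = -2, d = -1, e = 6.
So h(t) = -t⁴ + 4t³ - 2t² - t + 6.
The coefficient of t^2 is -2.

-2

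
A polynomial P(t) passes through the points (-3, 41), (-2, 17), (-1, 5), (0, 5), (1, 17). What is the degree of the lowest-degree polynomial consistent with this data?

Forward differences of the values at t = -3, -2, -1, 0, 1:
  P  : 41  17  5  5  17
  Δ  : -24  -12  0  12
  Δ^2: 12  12  12
  Δ^3: 0  0
  Δ^4: 0
The second differences are constant (12) and nonzero, while all higher differences vanish, so the minimal degree is 2.

2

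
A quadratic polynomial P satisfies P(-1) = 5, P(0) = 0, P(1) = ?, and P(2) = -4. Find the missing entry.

The 3 known points determine the degree-2 polynomial uniquely.
Write P(n) = an^2 + bn + c. Substituting each data point gives a linear system:
  a - b + c = 5
  c = 0
  4a + 2b + c = -4
Solving the system yields a = 1, b = -4, c = 0.
So P(n) = n^2 - 4n.
Then P(1) = -3.

-3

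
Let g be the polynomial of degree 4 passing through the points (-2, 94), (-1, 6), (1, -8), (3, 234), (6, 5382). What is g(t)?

Write g(t) = at^4 + bt^3 + ct^2 + dt + e. Substituting each data point gives a linear system:
  16a - 8b + 4c - 2d + e = 94
  a - b + c - d + e = 6
  a + b + c + d + e = -8
  81a + 27b + 9c + 3d + e = 234
  1296a + 216b + 36c + 6d + e = 5382
Solving the system yields a = 5, b = -4, c = -6, d = -3, e = 0.
So g(t) = 5t^4 - 4t^3 - 6t^2 - 3t.
Check: g(-1) = 6. ✓

g(t) = 5t^4 - 4t^3 - 6t^2 - 3t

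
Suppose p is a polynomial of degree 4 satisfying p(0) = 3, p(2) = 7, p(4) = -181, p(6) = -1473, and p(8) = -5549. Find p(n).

p(n) = -2n^4 + 5n^3 + 2n^2 - 6n + 3

Write p(n) = an^4 + bn^3 + cn^2 + dn + e. Substituting each data point gives a linear system:
  e = 3
  16a + 8b + 4c + 2d + e = 7
  256a + 64b + 16c + 4d + e = -181
  1296a + 216b + 36c + 6d + e = -1473
  4096a + 512b + 64c + 8d + e = -5549
Solving the system yields a = -2, b = 5, c = 2, d = -6, e = 3.
So p(n) = -2n^4 + 5n^3 + 2n^2 - 6n + 3.
Check: p(6) = -1473. ✓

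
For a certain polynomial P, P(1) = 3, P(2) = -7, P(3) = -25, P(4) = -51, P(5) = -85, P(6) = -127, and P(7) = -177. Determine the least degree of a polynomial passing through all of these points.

Forward differences of the values at u = 1, 2, 3, 4, 5, 6, 7:
  P  : 3  -7  -25  -51  -85  -127  -177
  Δ  : -10  -18  -26  -34  -42  -50
  Δ^2: -8  -8  -8  -8  -8
  Δ^3: 0  0  0  0
  Δ^4: 0  0  0
  Δ^5: 0  0
  Δ^6: 0
The second differences are constant (-8) and nonzero, while all higher differences vanish, so the minimal degree is 2.

2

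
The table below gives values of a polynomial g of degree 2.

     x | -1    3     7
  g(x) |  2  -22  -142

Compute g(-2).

Using the Lagrange interpolation formula with nodes -1, 3, 7:
  L_0(x) = (x - 3)(x - 7) / 32
  L_1(x) = (x + 1)(x - 7) / -16
  L_2(x) = (x + 1)(x - 3) / 32
Then g(x) = 2·L_0(x) - 22·L_1(x) - 142·L_2(x).
Expanding and collecting terms gives g(x) = -3x² + 5.
Evaluating at x = -2: g(-2) = -7.

-7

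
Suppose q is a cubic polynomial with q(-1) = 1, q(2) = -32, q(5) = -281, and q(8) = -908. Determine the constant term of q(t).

Write q(t) = at^3 + bt^2 + ct + d. Substituting each data point gives a linear system:
  -a + b - c + d = 1
  8a + 4b + 2c + d = -32
  125a + 25b + 5c + d = -281
  512a + 64b + 8c + d = -908
Solving the system yields a = -1, b = -6, c = -2, d = 4.
So q(t) = -t^3 - 6t^2 - 2t + 4.
The constant term is 4.

4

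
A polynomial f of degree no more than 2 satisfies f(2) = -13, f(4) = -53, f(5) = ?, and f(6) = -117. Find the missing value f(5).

-82

The 3 known points determine the degree-2 polynomial uniquely.
Write f(u) = au^2 + bu + c. Substituting each data point gives a linear system:
  4a + 2b + c = -13
  16a + 4b + c = -53
  36a + 6b + c = -117
Solving the system yields a = -3, b = -2, c = 3.
So f(u) = -3u² - 2u + 3.
Then f(5) = -82.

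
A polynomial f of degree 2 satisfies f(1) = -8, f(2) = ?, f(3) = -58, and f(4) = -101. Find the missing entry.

The 3 known points determine the degree-2 polynomial uniquely.
Write f(s) = as^2 + bs + c. Substituting each data point gives a linear system:
  a + b + c = -8
  9a + 3b + c = -58
  16a + 4b + c = -101
Solving the system yields a = -6, b = -1, c = -1.
So f(s) = -6s^2 - s - 1.
Then f(2) = -27.

-27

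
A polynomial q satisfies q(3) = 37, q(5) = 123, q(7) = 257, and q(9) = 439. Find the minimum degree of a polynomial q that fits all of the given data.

2

Forward differences of the values at n = 3, 5, 7, 9:
  q  : 37  123  257  439
  Δ  : 86  134  182
  Δ^2: 48  48
  Δ^3: 0
The second differences are constant (48) and nonzero, while all higher differences vanish, so the minimal degree is 2.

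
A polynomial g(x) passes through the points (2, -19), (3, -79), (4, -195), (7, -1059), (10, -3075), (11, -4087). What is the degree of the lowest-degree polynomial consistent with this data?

Divided differences on the nodes 2, 3, 4, 7, 10, 11:
  order 0: -19  -79  -195  -1059  -3075  -4087
  order 1: -60  -116  -288  -672  -1012
  order 2: -28  -43  -64  -85
  order 3: -3  -3  -3
  order 4: 0  0
  order 5: 0
The order-3 divided differences are all -3 (nonzero) and every higher order vanishes, so the data lies on a polynomial of degree exactly 3.

3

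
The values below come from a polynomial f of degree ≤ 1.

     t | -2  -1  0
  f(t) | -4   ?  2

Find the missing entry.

-1

The 2 known points determine the degree-1 polynomial uniquely.
Write f(t) = at + b. Substituting each data point gives a linear system:
  -2a + b = -4
  b = 2
Solving the system yields a = 3, b = 2.
So f(t) = 3t + 2.
Then f(-1) = -1.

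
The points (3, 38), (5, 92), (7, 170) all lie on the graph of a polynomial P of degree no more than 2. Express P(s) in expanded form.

P(s) = 3s^2 + 3s + 2

Write P(s) = as^2 + bs + c. Substituting each data point gives a linear system:
  9a + 3b + c = 38
  25a + 5b + c = 92
  49a + 7b + c = 170
Solving the system yields a = 3, b = 3, c = 2.
So P(s) = 3s^2 + 3s + 2.
Check: P(3) = 38. ✓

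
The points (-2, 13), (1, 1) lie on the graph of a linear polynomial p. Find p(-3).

Using the Lagrange interpolation formula with nodes -2, 1:
  L_0(n) = (n - 1) / -3
  L_1(n) = (n + 2) / 3
Then p(n) = 13·L_0(n) + 1·L_1(n).
Expanding and collecting terms gives p(n) = -4n + 5.
Evaluating at n = -3: p(-3) = 17.

17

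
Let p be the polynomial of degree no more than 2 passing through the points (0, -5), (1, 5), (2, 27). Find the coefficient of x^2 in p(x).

Write p(x) = ax^2 + bx + c. Substituting each data point gives a linear system:
  c = -5
  a + b + c = 5
  4a + 2b + c = 27
Solving the system yields a = 6, b = 4, c = -5.
So p(x) = 6x² + 4x - 5.
The leading coefficient is 6.

6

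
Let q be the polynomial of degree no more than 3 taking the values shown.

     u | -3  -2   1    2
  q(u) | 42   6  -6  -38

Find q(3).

-114

Using the Lagrange interpolation formula with nodes -3, -2, 1, 2:
  L_0(u) = (u + 2)(u - 1)(u - 2) / -20
  L_1(u) = (u + 3)(u - 1)(u - 2) / 12
  L_2(u) = (u + 3)(u + 2)(u - 2) / -12
  L_3(u) = (u + 3)(u + 2)(u - 1) / 20
Then q(u) = 42·L_0(u) + 6·L_1(u) - 6·L_2(u) - 38·L_3(u).
Expanding and collecting terms gives q(u) = -3u^3 - 4u^2 + u.
Evaluating at u = 3: q(3) = -114.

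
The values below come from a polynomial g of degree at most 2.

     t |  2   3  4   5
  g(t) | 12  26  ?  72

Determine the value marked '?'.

46

The 3 known points determine the degree-2 polynomial uniquely.
Write g(t) = at^2 + bt + c. Substituting each data point gives a linear system:
  4a + 2b + c = 12
  9a + 3b + c = 26
  25a + 5b + c = 72
Solving the system yields a = 3, b = -1, c = 2.
So g(t) = 3t² - t + 2.
Then g(4) = 46.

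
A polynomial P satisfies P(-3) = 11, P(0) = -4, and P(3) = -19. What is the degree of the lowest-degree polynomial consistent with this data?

1

Forward differences of the values at n = -3, 0, 3:
  P  : 11  -4  -19
  Δ  : -15  -15
  Δ^2: 0
The first differences are constant (-15) and nonzero, while all higher differences vanish, so the minimal degree is 1.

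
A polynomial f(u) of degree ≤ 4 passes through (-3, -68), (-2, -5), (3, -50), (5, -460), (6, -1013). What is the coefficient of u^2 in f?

3

Write f(u) = au^4 + bu^3 + cu^2 + du + e. Substituting each data point gives a linear system:
  81a - 27b + 9c - 3d + e = -68
  16a - 8b + 4c - 2d + e = -5
  81a + 27b + 9c + 3d + e = -50
  625a + 125b + 25c + 5d + e = -460
  1296a + 216b + 36c + 6d + e = -1013
Solving the system yields a = -1, b = 1, c = 3, d = -6, e = -5.
So f(u) = -u⁴ + u³ + 3u² - 6u - 5.
The coefficient of u^2 is 3.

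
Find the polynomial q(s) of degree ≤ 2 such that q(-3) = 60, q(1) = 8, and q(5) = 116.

Write q(s) = as^2 + bs + c. Substituting each data point gives a linear system:
  9a - 3b + c = 60
  a + b + c = 8
  25a + 5b + c = 116
Solving the system yields a = 5, b = -3, c = 6.
So q(s) = 5s^2 - 3s + 6.
Check: q(5) = 116. ✓

q(s) = 5s^2 - 3s + 6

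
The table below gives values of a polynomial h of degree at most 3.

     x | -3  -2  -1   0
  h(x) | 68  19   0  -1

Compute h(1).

Using the Lagrange interpolation formula with nodes -3, -2, -1, 0:
  L_0(x) = (x + 2)(x + 1)x / -6
  L_1(x) = (x + 3)(x + 1)x / 2
  L_2(x) = (x + 3)(x + 2)x / -2
  L_3(x) = (x + 3)(x + 2)(x + 1) / 6
Then h(x) = 68·L_0(x) + 19·L_1(x) + 0·L_2(x) - 1·L_3(x).
Expanding and collecting terms gives h(x) = -2x^3 + 3x^2 + 4x - 1.
Evaluating at x = 1: h(1) = 4.

4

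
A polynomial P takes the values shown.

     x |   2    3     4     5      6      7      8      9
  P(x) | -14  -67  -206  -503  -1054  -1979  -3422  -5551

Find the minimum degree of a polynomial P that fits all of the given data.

Forward differences of the values at x = 2, 3, 4, 5, 6, 7, 8, 9:
  P  : -14  -67  -206  -503  -1054  -1979  -3422  -5551
  Δ  : -53  -139  -297  -551  -925  -1443  -2129
  Δ^2: -86  -158  -254  -374  -518  -686
  Δ^3: -72  -96  -120  -144  -168
  Δ^4: -24  -24  -24  -24
  Δ^5: 0  0  0
  Δ^6: 0  0
  Δ^7: 0
The fourth differences are constant (-24) and nonzero, while all higher differences vanish, so the minimal degree is 4.

4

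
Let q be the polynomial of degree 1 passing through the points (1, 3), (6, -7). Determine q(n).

q(n) = -2n + 5

Write q(n) = an + b. Substituting each data point gives a linear system:
  a + b = 3
  6a + b = -7
Solving the system yields a = -2, b = 5.
So q(n) = -2n + 5.
Check: q(1) = 3. ✓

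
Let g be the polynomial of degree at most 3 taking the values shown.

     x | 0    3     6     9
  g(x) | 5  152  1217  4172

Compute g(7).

1944

Forward differences of the values at x = 0, 3, 6, 9:
  g  : 5  152  1217  4172
  Δ  : 147  1065  2955
  Δ^2: 918  1890
  Δ^3: 972
The third differences are constant, confirming degree 3.
Interpolating (Newton forward form) and evaluating at x = 7 gives g(7) = 1944.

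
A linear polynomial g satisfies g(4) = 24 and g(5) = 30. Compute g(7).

Using the Lagrange interpolation formula with nodes 4, 5:
  L_0(t) = (t - 5) / -1
  L_1(t) = (t - 4) / 1
Then g(t) = 24·L_0(t) + 30·L_1(t).
Expanding and collecting terms gives g(t) = 6t.
Evaluating at t = 7: g(7) = 42.

42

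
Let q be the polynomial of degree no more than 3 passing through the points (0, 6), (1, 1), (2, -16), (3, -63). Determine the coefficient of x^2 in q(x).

3

Write q(x) = ax^3 + bx^2 + cx + d. Substituting each data point gives a linear system:
  d = 6
  a + b + c + d = 1
  8a + 4b + 2c + d = -16
  27a + 9b + 3c + d = -63
Solving the system yields a = -3, b = 3, c = -5, d = 6.
So q(x) = -3x^3 + 3x^2 - 5x + 6.
The coefficient of x^2 is 3.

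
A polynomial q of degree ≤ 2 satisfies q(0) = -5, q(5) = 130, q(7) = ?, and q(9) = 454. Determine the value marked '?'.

268

The 3 known points determine the degree-2 polynomial uniquely.
Write q(t) = at^2 + bt + c. Substituting each data point gives a linear system:
  c = -5
  25a + 5b + c = 130
  81a + 9b + c = 454
Solving the system yields a = 6, b = -3, c = -5.
So q(t) = 6t^2 - 3t - 5.
Then q(7) = 268.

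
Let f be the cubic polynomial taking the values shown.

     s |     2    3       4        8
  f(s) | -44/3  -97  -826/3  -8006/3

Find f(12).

Using the Lagrange interpolation formula with nodes 2, 3, 4, 8:
  L_0(s) = (s - 3)(s - 4)(s - 8) / -12
  L_1(s) = (s - 2)(s - 4)(s - 8) / 5
  L_2(s) = (s - 2)(s - 3)(s - 8) / -8
  L_3(s) = (s - 2)(s - 3)(s - 4) / 120
Then f(s) = -44/3·L_0(s) - 97·L_1(s) - 826/3·L_2(s) - 8006/3·L_3(s).
Expanding and collecting terms gives f(s) = -6s³ + 6s² + (5/3)s + 6.
Evaluating at s = 12: f(12) = -9478.

-9478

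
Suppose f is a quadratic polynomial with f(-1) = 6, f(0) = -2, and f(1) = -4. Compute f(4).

Forward differences of the values at x = -1, 0, 1:
  f  : 6  -2  -4
  Δ  : -8  -2
  Δ^2: 6
The second differences are constant, confirming degree 2.
Interpolating (Newton forward form) and evaluating at x = 4 gives f(4) = 26.

26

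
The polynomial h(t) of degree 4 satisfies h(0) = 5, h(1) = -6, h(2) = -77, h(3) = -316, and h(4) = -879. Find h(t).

Write h(t) = at^4 + bt^3 + ct^2 + dt + e. Substituting each data point gives a linear system:
  e = 5
  a + b + c + d + e = -6
  16a + 8b + 4c + 2d + e = -77
  81a + 27b + 9c + 3d + e = -316
  256a + 64b + 16c + 4d + e = -879
Solving the system yields a = -2, b = -6, c = 2, d = -5, e = 5.
So h(t) = -2t^4 - 6t^3 + 2t^2 - 5t + 5.
Check: h(4) = -879. ✓

h(t) = -2t^4 - 6t^3 + 2t^2 - 5t + 5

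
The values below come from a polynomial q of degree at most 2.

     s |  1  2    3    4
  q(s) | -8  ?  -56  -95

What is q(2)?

The 3 known points determine the degree-2 polynomial uniquely.
Write q(s) = as^2 + bs + c. Substituting each data point gives a linear system:
  a + b + c = -8
  9a + 3b + c = -56
  16a + 4b + c = -95
Solving the system yields a = -5, b = -4, c = 1.
So q(s) = -5s² - 4s + 1.
Then q(2) = -27.

-27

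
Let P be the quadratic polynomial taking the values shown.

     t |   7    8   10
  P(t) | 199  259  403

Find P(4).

Using the Lagrange interpolation formula with nodes 7, 8, 10:
  L_0(t) = (t - 8)(t - 10) / 3
  L_1(t) = (t - 7)(t - 10) / -2
  L_2(t) = (t - 7)(t - 8) / 6
Then P(t) = 199·L_0(t) + 259·L_1(t) + 403·L_2(t).
Expanding and collecting terms gives P(t) = 4t^2 + 3.
Evaluating at t = 4: P(4) = 67.

67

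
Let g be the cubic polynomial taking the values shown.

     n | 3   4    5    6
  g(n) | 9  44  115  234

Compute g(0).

0

Using the Lagrange interpolation formula with nodes 3, 4, 5, 6:
  L_0(n) = (n - 4)(n - 5)(n - 6) / -6
  L_1(n) = (n - 3)(n - 5)(n - 6) / 2
  L_2(n) = (n - 3)(n - 4)(n - 6) / -2
  L_3(n) = (n - 3)(n - 4)(n - 5) / 6
Then g(n) = 9·L_0(n) + 44·L_1(n) + 115·L_2(n) + 234·L_3(n).
Expanding and collecting terms gives g(n) = 2n³ - 6n² + 3n.
Evaluating at n = 0: g(0) = 0.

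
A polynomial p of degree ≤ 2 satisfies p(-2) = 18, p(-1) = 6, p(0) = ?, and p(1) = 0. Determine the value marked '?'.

The 3 known points determine the degree-2 polynomial uniquely.
Write p(n) = an^2 + bn + c. Substituting each data point gives a linear system:
  4a - 2b + c = 18
  a - b + c = 6
  a + b + c = 0
Solving the system yields a = 3, b = -3, c = 0.
So p(n) = 3n² - 3n.
Then p(0) = 0.

0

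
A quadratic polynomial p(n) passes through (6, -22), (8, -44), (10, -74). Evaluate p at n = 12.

-112

Write p(n) = an^2 + bn + c. Substituting each data point gives a linear system:
  36a + 6b + c = -22
  64a + 8b + c = -44
  100a + 10b + c = -74
Solving the system yields a = -1, b = 3, c = -4.
So p(n) = -n² + 3n - 4.
Then p(12) = -112.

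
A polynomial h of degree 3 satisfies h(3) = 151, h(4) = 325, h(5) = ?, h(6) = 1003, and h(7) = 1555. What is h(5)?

601

On equispaced nodes a degree-3 polynomial has vanishing fourth forward difference, so
  h(3) - 4·h(4) + 6·h(5) - 4·h(6) + h(7) = 0.
Substituting the known values and solving for h(5):
  6·h(5) = 3606
  h(5) = 601.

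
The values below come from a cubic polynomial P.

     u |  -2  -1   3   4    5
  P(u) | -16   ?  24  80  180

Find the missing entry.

0

The 4 known points determine the degree-3 polynomial uniquely.
Write P(u) = au^3 + bu^2 + cu + d. Substituting each data point gives a linear system:
  -8a + 4b - 2c + d = -16
  27a + 9b + 3c + d = 24
  64a + 16b + 4c + d = 80
  125a + 25b + 5c + d = 180
Solving the system yields a = 2, b = -2, c = -4, d = 0.
So P(u) = 2u^3 - 2u^2 - 4u.
Then P(-1) = 0.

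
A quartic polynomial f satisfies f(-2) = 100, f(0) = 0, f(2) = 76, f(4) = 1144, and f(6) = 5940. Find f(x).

Using the Lagrange interpolation formula with nodes -2, 0, 2, 4, 6:
  L_0(x) = x(x - 2)(x - 4)(x - 6) / 384
  L_1(x) = (x + 2)(x - 2)(x - 4)(x - 6) / -96
  L_2(x) = (x + 2)x(x - 4)(x - 6) / 64
  L_3(x) = (x + 2)x(x - 2)(x - 6) / -96
  L_4(x) = (x + 2)x(x - 2)(x - 4) / 384
Then f(x) = 100·L_0(x) + 0·L_1(x) + 76·L_2(x) + 1144·L_3(x) + 5940·L_4(x).
Expanding and collecting terms gives f(x) = 5x^4 - 3x^3 + 2x^2 + 6x.
Check: f(0) = 0. ✓

f(x) = 5x^4 - 3x^3 + 2x^2 + 6x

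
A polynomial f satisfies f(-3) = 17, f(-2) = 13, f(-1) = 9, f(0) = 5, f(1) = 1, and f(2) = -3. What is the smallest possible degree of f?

1

Forward differences of the values at u = -3, -2, -1, 0, 1, 2:
  f  : 17  13  9  5  1  -3
  Δ  : -4  -4  -4  -4  -4
  Δ^2: 0  0  0  0
  Δ^3: 0  0  0
  Δ^4: 0  0
  Δ^5: 0
The first differences are constant (-4) and nonzero, while all higher differences vanish, so the minimal degree is 1.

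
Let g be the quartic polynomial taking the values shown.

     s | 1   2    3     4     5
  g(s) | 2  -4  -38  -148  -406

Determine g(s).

g(s) = -s^4 + 2s^3 - s^2 - 2s + 4

Using the Lagrange interpolation formula with nodes 1, 2, 3, 4, 5:
  L_0(s) = (s - 2)(s - 3)(s - 4)(s - 5) / 24
  L_1(s) = (s - 1)(s - 3)(s - 4)(s - 5) / -6
  L_2(s) = (s - 1)(s - 2)(s - 4)(s - 5) / 4
  L_3(s) = (s - 1)(s - 2)(s - 3)(s - 5) / -6
  L_4(s) = (s - 1)(s - 2)(s - 3)(s - 4) / 24
Then g(s) = 2·L_0(s) - 4·L_1(s) - 38·L_2(s) - 148·L_3(s) - 406·L_4(s).
Expanding and collecting terms gives g(s) = -s^4 + 2s^3 - s^2 - 2s + 4.
Check: g(4) = -148. ✓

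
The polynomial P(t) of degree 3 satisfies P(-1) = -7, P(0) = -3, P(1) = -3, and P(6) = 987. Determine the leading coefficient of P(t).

Write P(t) = at^3 + bt^2 + ct + d. Substituting each data point gives a linear system:
  -a + b - c + d = -7
  d = -3
  a + b + c + d = -3
  216a + 36b + 6c + d = 987
Solving the system yields a = 5, b = -2, c = -3, d = -3.
So P(t) = 5t^3 - 2t^2 - 3t - 3.
The leading coefficient is 5.

5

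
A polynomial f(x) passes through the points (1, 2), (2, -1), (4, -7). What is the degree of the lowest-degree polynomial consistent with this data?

Divided differences on the nodes 1, 2, 4:
  order 0: 2  -1  -7
  order 1: -3  -3
  order 2: 0
The order-1 divided differences are all -3 (nonzero) and every higher order vanishes, so the data lies on a polynomial of degree exactly 1.

1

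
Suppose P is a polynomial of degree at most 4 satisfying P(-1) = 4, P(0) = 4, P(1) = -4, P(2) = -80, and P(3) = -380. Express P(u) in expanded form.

P(u) = -4u^4 - 2u^3 - 2u + 4

Write P(u) = au^4 + bu^3 + cu^2 + du + e. Substituting each data point gives a linear system:
  a - b + c - d + e = 4
  e = 4
  a + b + c + d + e = -4
  16a + 8b + 4c + 2d + e = -80
  81a + 27b + 9c + 3d + e = -380
Solving the system yields a = -4, b = -2, c = 0, d = -2, e = 4.
So P(u) = -4u^4 - 2u^3 - 2u + 4.
Check: P(2) = -80. ✓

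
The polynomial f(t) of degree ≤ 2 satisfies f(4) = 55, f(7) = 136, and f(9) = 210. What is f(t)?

Write f(t) = at^2 + bt + c. Substituting each data point gives a linear system:
  16a + 4b + c = 55
  49a + 7b + c = 136
  81a + 9b + c = 210
Solving the system yields a = 2, b = 5, c = 3.
So f(t) = 2t^2 + 5t + 3.
Check: f(9) = 210. ✓

f(t) = 2t^2 + 5t + 3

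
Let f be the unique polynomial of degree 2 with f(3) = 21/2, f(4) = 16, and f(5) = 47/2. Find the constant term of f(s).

Write f(s) = as^2 + bs + c. Substituting each data point gives a linear system:
  9a + 3b + c = 21/2
  16a + 4b + c = 16
  25a + 5b + c = 47/2
Solving the system yields a = 1, b = -3/2, c = 6.
So f(s) = s^2 - (3/2)s + 6.
The constant term is 6.

6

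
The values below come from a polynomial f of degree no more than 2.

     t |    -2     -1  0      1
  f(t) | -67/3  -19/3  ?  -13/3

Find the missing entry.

The 3 known points determine the degree-2 polynomial uniquely.
Write f(t) = at^2 + bt + c. Substituting each data point gives a linear system:
  4a - 2b + c = -67/3
  a - b + c = -19/3
  a + b + c = -13/3
Solving the system yields a = -5, b = 1, c = -1/3.
So f(t) = -5t^2 + t - 1/3.
Then f(0) = -1/3.

-1/3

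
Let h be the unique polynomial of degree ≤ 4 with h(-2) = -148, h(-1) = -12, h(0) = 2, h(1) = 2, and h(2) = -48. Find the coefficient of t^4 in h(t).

-6

Write h(t) = at^4 + bt^3 + ct^2 + dt + e. Substituting each data point gives a linear system:
  16a - 8b + 4c - 2d + e = -148
  a - b + c - d + e = -12
  e = 2
  a + b + c + d + e = 2
  16a + 8b + 4c + 2d + e = -48
Solving the system yields a = -6, b = 6, c = -1, d = 1, e = 2.
So h(t) = -6t^4 + 6t^3 - t^2 + t + 2.
The leading coefficient is -6.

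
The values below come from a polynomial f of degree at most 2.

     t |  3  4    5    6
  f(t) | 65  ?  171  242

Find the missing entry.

On equispaced nodes a degree-2 polynomial has vanishing third forward difference, so
  - f(3) + 3·f(4) - 3·f(5) + f(6) = 0.
Substituting the known values and solving for f(4):
  3·f(4) = 336
  f(4) = 112.

112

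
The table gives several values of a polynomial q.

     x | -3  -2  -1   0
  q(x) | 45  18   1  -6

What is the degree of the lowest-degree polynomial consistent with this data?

2

Forward differences of the values at x = -3, -2, -1, 0:
  q  : 45  18  1  -6
  Δ  : -27  -17  -7
  Δ^2: 10  10
  Δ^3: 0
The second differences are constant (10) and nonzero, while all higher differences vanish, so the minimal degree is 2.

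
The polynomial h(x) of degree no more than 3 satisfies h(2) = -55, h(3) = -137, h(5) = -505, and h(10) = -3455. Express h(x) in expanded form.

Using the Lagrange interpolation formula with nodes 2, 3, 5, 10:
  L_0(x) = (x - 3)(x - 5)(x - 10) / -24
  L_1(x) = (x - 2)(x - 5)(x - 10) / 14
  L_2(x) = (x - 2)(x - 3)(x - 10) / -30
  L_3(x) = (x - 2)(x - 3)(x - 5) / 280
Then h(x) = -55·L_0(x) - 137·L_1(x) - 505·L_2(x) - 3455·L_3(x).
Expanding and collecting terms gives h(x) = -3x³ - 4x² - 5x - 5.
Check: h(3) = -137. ✓

h(x) = -3x^3 - 4x^2 - 5x - 5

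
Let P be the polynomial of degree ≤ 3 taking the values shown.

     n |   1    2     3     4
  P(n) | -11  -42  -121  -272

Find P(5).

-519

Using the Lagrange interpolation formula with nodes 1, 2, 3, 4:
  L_0(n) = (n - 2)(n - 3)(n - 4) / -6
  L_1(n) = (n - 1)(n - 3)(n - 4) / 2
  L_2(n) = (n - 1)(n - 2)(n - 4) / -2
  L_3(n) = (n - 1)(n - 2)(n - 3) / 6
Then P(n) = -11·L_0(n) - 42·L_1(n) - 121·L_2(n) - 272·L_3(n).
Expanding and collecting terms gives P(n) = -4n^3 - 3n - 4.
Evaluating at n = 5: P(5) = -519.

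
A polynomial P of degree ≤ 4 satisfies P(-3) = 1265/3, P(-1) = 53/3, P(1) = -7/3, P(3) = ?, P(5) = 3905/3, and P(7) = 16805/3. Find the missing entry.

365/3

The 5 known points determine the degree-4 polynomial uniquely.
Write P(t) = at^4 + bt^3 + ct^2 + dt + e. Substituting each data point gives a linear system:
  81a - 27b + 9c - 3d + e = 1265/3
  a - b + c - d + e = 53/3
  a + b + c + d + e = -7/3
  625a + 125b + 25c + 5d + e = 3905/3
  2401a + 343b + 49c + 7d + e = 16805/3
Solving the system yields a = 3, b = -5, c = 3, d = -5, e = 5/3.
So P(t) = 3t⁴ - 5t³ + 3t² - 5t + 5/3.
Then P(3) = 365/3.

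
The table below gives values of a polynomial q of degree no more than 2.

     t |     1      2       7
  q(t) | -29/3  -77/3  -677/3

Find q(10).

Write q(t) = at^2 + bt + c. Substituting each data point gives a linear system:
  a + b + c = -29/3
  4a + 2b + c = -77/3
  49a + 7b + c = -677/3
Solving the system yields a = -4, b = -4, c = -5/3.
So q(t) = -4t² - 4t - 5/3.
Then q(10) = -1325/3.

-1325/3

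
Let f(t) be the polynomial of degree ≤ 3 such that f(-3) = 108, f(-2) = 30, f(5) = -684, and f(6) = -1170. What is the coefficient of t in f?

2

Write f(t) = at^3 + bt^2 + ct + d. Substituting each data point gives a linear system:
  -27a + 9b - 3c + d = 108
  -8a + 4b - 2c + d = 30
  125a + 25b + 5c + d = -684
  216a + 36b + 6c + d = -1170
Solving the system yields a = -5, b = -3, c = 2, d = 6.
So f(t) = -5t^3 - 3t^2 + 2t + 6.
The coefficient of t is 2.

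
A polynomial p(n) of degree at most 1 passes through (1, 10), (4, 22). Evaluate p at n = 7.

34

Using the Lagrange interpolation formula with nodes 1, 4:
  L_0(n) = (n - 4) / -3
  L_1(n) = (n - 1) / 3
Then p(n) = 10·L_0(n) + 22·L_1(n).
Expanding and collecting terms gives p(n) = 4n + 6.
Evaluating at n = 7: p(7) = 34.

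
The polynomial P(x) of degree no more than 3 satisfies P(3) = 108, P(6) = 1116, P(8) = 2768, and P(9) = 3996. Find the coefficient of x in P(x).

Write P(x) = ax^3 + bx^2 + cx + d. Substituting each data point gives a linear system:
  27a + 9b + 3c + d = 108
  216a + 36b + 6c + d = 1116
  512a + 64b + 8c + d = 2768
  729a + 81b + 9c + d = 3996
Solving the system yields a = 6, b = -4, c = -6, d = 0.
So P(x) = 6x³ - 4x² - 6x.
The coefficient of x is -6.

-6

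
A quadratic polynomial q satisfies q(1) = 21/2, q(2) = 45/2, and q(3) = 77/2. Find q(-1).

-3/2

Using the Lagrange interpolation formula with nodes 1, 2, 3:
  L_0(u) = (u - 2)(u - 3) / 2
  L_1(u) = (u - 1)(u - 3) / -1
  L_2(u) = (u - 1)(u - 2) / 2
Then q(u) = 21/2·L_0(u) + 45/2·L_1(u) + 77/2·L_2(u).
Expanding and collecting terms gives q(u) = 2u^2 + 6u + 5/2.
Evaluating at u = -1: q(-1) = -3/2.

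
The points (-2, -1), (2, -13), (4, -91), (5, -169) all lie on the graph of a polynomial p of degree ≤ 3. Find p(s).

Write p(s) = as^3 + bs^2 + cs + d. Substituting each data point gives a linear system:
  -8a + 4b - 2c + d = -1
  8a + 4b + 2c + d = -13
  64a + 16b + 4c + d = -91
  125a + 25b + 5c + d = -169
Solving the system yields a = -1, b = -2, c = 1, d = 1.
So p(s) = -s^3 - 2s^2 + s + 1.
Check: p(4) = -91. ✓

p(s) = -s^3 - 2s^2 + s + 1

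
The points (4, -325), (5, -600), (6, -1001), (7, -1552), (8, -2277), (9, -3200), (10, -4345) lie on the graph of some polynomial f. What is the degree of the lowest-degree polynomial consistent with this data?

3

Forward differences of the values at x = 4, 5, 6, 7, 8, 9, 10:
  f  : -325  -600  -1001  -1552  -2277  -3200  -4345
  Δ  : -275  -401  -551  -725  -923  -1145
  Δ^2: -126  -150  -174  -198  -222
  Δ^3: -24  -24  -24  -24
  Δ^4: 0  0  0
  Δ^5: 0  0
  Δ^6: 0
The third differences are constant (-24) and nonzero, while all higher differences vanish, so the minimal degree is 3.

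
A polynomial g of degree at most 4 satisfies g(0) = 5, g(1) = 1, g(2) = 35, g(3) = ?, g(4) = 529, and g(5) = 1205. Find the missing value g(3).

The 5 known points determine the degree-4 polynomial uniquely.
Write g(x) = ax^4 + bx^3 + cx^2 + dx + e. Substituting each data point gives a linear system:
  e = 5
  a + b + c + d + e = 1
  16a + 8b + 4c + 2d + e = 35
  256a + 64b + 16c + 4d + e = 529
  625a + 125b + 25c + 5d + e = 1205
Solving the system yields a = 1, b = 6, c = -6, d = -5, e = 5.
So g(x) = x^4 + 6x^3 - 6x^2 - 5x + 5.
Then g(3) = 179.

179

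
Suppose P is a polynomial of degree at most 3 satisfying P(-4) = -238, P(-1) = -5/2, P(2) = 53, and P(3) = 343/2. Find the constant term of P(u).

Write P(u) = au^3 + bu^2 + cu + d. Substituting each data point gives a linear system:
  -64a + 16b - 4c + d = -238
  -a + b - c + d = -5/2
  8a + 4b + 2c + d = 53
  27a + 9b + 3c + d = 343/2
Solving the system yields a = 5, b = 5, c = -3/2, d = -4.
So P(u) = 5u^3 + 5u^2 - (3/2)u - 4.
The constant term is -4.

-4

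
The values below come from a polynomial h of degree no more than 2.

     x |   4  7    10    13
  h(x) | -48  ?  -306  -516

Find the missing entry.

On equispaced nodes a degree-2 polynomial has vanishing third forward difference, so
  - h(4) + 3·h(7) - 3·h(10) + h(13) = 0.
Substituting the known values and solving for h(7):
  3·h(7) = -450
  h(7) = -150.

-150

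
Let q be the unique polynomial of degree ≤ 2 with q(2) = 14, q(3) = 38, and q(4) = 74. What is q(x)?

q(x) = 6x^2 - 6x + 2

Using the Lagrange interpolation formula with nodes 2, 3, 4:
  L_0(x) = (x - 3)(x - 4) / 2
  L_1(x) = (x - 2)(x - 4) / -1
  L_2(x) = (x - 2)(x - 3) / 2
Then q(x) = 14·L_0(x) + 38·L_1(x) + 74·L_2(x).
Expanding and collecting terms gives q(x) = 6x² - 6x + 2.
Check: q(3) = 38. ✓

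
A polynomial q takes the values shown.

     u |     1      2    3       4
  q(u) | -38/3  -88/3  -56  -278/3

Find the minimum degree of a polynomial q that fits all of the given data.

2

Forward differences of the values at u = 1, 2, 3, 4:
  q  : -38/3  -88/3  -56  -278/3
  Δ  : -50/3  -80/3  -110/3
  Δ^2: -10  -10
  Δ^3: 0
The second differences are constant (-10) and nonzero, while all higher differences vanish, so the minimal degree is 2.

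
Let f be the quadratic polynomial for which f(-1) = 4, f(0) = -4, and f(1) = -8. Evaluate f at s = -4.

52

Using the Lagrange interpolation formula with nodes -1, 0, 1:
  L_0(s) = s(s - 1) / 2
  L_1(s) = (s + 1)(s - 1) / -1
  L_2(s) = (s + 1)s / 2
Then f(s) = 4·L_0(s) - 4·L_1(s) - 8·L_2(s).
Expanding and collecting terms gives f(s) = 2s² - 6s - 4.
Evaluating at s = -4: f(-4) = 52.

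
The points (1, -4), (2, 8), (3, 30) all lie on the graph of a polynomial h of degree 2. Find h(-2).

Using the Lagrange interpolation formula with nodes 1, 2, 3:
  L_0(n) = (n - 2)(n - 3) / 2
  L_1(n) = (n - 1)(n - 3) / -1
  L_2(n) = (n - 1)(n - 2) / 2
Then h(n) = -4·L_0(n) + 8·L_1(n) + 30·L_2(n).
Expanding and collecting terms gives h(n) = 5n^2 - 3n - 6.
Evaluating at n = -2: h(-2) = 20.

20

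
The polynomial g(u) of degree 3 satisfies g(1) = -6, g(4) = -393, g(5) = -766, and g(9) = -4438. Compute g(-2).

Write g(u) = au^3 + bu^2 + cu + d. Substituting each data point gives a linear system:
  a + b + c + d = -6
  64a + 16b + 4c + d = -393
  125a + 25b + 5c + d = -766
  729a + 81b + 9c + d = -4438
Solving the system yields a = -6, b = -1, c = 2, d = -1.
So g(u) = -6u^3 - u^2 + 2u - 1.
Then g(-2) = 39.

39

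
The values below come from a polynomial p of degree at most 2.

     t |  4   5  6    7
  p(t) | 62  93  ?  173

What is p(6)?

On equispaced nodes a degree-2 polynomial has vanishing third forward difference, so
  - p(4) + 3·p(5) - 3·p(6) + p(7) = 0.
Substituting the known values and solving for p(6):
  -3·p(6) = -390
  p(6) = 130.

130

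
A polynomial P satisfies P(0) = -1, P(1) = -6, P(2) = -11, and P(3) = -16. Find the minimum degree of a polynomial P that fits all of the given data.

1

Forward differences of the values at t = 0, 1, 2, 3:
  P  : -1  -6  -11  -16
  Δ  : -5  -5  -5
  Δ^2: 0  0
  Δ^3: 0
The first differences are constant (-5) and nonzero, while all higher differences vanish, so the minimal degree is 1.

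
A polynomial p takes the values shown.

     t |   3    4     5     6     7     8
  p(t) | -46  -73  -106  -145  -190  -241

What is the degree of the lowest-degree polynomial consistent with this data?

Forward differences of the values at t = 3, 4, 5, 6, 7, 8:
  p  : -46  -73  -106  -145  -190  -241
  Δ  : -27  -33  -39  -45  -51
  Δ^2: -6  -6  -6  -6
  Δ^3: 0  0  0
  Δ^4: 0  0
  Δ^5: 0
The second differences are constant (-6) and nonzero, while all higher differences vanish, so the minimal degree is 2.

2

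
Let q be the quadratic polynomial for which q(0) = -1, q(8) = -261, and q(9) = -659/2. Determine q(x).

Write q(x) = ax^2 + bx + c. Substituting each data point gives a linear system:
  c = -1
  64a + 8b + c = -261
  81a + 9b + c = -659/2
Solving the system yields a = -4, b = -1/2, c = -1.
So q(x) = -4x^2 - (1/2)x - 1.
Check: q(0) = -1. ✓

q(x) = -4x^2 - (1/2)x - 1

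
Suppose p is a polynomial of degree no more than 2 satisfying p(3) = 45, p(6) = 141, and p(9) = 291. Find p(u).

p(u) = 3u^2 + 5u + 3

Using the Lagrange interpolation formula with nodes 3, 6, 9:
  L_0(u) = (u - 6)(u - 9) / 18
  L_1(u) = (u - 3)(u - 9) / -9
  L_2(u) = (u - 3)(u - 6) / 18
Then p(u) = 45·L_0(u) + 141·L_1(u) + 291·L_2(u).
Expanding and collecting terms gives p(u) = 3u² + 5u + 3.
Check: p(6) = 141. ✓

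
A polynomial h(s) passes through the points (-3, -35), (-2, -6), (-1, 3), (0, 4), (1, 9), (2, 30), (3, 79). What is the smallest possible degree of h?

Forward differences of the values at s = -3, -2, -1, 0, 1, 2, 3:
  h  : -35  -6  3  4  9  30  79
  Δ  : 29  9  1  5  21  49
  Δ^2: -20  -8  4  16  28
  Δ^3: 12  12  12  12
  Δ^4: 0  0  0
  Δ^5: 0  0
  Δ^6: 0
The third differences are constant (12) and nonzero, while all higher differences vanish, so the minimal degree is 3.

3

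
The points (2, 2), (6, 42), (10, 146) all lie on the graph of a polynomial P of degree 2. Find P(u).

Write P(u) = au^2 + bu + c. Substituting each data point gives a linear system:
  4a + 2b + c = 2
  36a + 6b + c = 42
  100a + 10b + c = 146
Solving the system yields a = 2, b = -6, c = 6.
So P(u) = 2u² - 6u + 6.
Check: P(6) = 42. ✓

P(u) = 2u^2 - 6u + 6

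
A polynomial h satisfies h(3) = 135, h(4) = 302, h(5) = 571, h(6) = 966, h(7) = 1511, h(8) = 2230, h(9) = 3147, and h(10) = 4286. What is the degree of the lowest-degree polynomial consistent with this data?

Forward differences of the values at x = 3, 4, 5, 6, 7, 8, 9, 10:
  h  : 135  302  571  966  1511  2230  3147  4286
  Δ  : 167  269  395  545  719  917  1139
  Δ^2: 102  126  150  174  198  222
  Δ^3: 24  24  24  24  24
  Δ^4: 0  0  0  0
  Δ^5: 0  0  0
  Δ^6: 0  0
  Δ^7: 0
The third differences are constant (24) and nonzero, while all higher differences vanish, so the minimal degree is 3.

3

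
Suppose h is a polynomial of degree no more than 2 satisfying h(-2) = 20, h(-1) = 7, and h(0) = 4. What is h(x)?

Using the Lagrange interpolation formula with nodes -2, -1, 0:
  L_0(x) = (x + 1)x / 2
  L_1(x) = (x + 2)x / -1
  L_2(x) = (x + 2)(x + 1) / 2
Then h(x) = 20·L_0(x) + 7·L_1(x) + 4·L_2(x).
Expanding and collecting terms gives h(x) = 5x² + 2x + 4.
Check: h(0) = 4. ✓

h(x) = 5x^2 + 2x + 4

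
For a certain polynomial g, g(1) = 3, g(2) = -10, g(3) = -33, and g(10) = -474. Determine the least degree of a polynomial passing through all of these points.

Divided differences on the nodes 1, 2, 3, 10:
  order 0: 3  -10  -33  -474
  order 1: -13  -23  -63
  order 2: -5  -5
  order 3: 0
The order-2 divided differences are all -5 (nonzero) and every higher order vanishes, so the data lies on a polynomial of degree exactly 2.

2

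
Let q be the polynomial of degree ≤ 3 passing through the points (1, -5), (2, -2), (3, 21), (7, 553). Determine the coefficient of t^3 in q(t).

2

Write q(t) = at^3 + bt^2 + ct + d. Substituting each data point gives a linear system:
  a + b + c + d = -5
  8a + 4b + 2c + d = -2
  27a + 9b + 3c + d = 21
  343a + 49b + 7c + d = 553
Solving the system yields a = 2, b = -2, c = -5, d = 0.
So q(t) = 2t^3 - 2t^2 - 5t.
The leading coefficient is 2.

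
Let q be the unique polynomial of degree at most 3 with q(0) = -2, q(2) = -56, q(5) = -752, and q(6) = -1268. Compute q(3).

-176

Write q(n) = an^3 + bn^2 + cn + d. Substituting each data point gives a linear system:
  d = -2
  8a + 4b + 2c + d = -56
  125a + 25b + 5c + d = -752
  216a + 36b + 6c + d = -1268
Solving the system yields a = -5, b = -6, c = 5, d = -2.
So q(n) = -5n^3 - 6n^2 + 5n - 2.
Then q(3) = -176.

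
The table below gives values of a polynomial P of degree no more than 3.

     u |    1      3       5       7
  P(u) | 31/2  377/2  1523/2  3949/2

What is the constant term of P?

Write P(u) = au^3 + bu^2 + cu + d. Substituting each data point gives a linear system:
  a + b + c + d = 31/2
  27a + 9b + 3c + d = 377/2
  125a + 25b + 5c + d = 1523/2
  343a + 49b + 7c + d = 3949/2
Solving the system yields a = 5, b = 5, c = 3/2, d = 4.
So P(u) = 5u^3 + 5u^2 + (3/2)u + 4.
The constant term is 4.

4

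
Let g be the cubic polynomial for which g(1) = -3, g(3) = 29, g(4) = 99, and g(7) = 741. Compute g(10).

2409

Write g(s) = as^3 + bs^2 + cs + d. Substituting each data point gives a linear system:
  a + b + c + d = -3
  27a + 9b + 3c + d = 29
  64a + 16b + 4c + d = 99
  343a + 49b + 7c + d = 741
Solving the system yields a = 3, b = -6, c = 1, d = -1.
So g(s) = 3s³ - 6s² + s - 1.
Then g(10) = 2409.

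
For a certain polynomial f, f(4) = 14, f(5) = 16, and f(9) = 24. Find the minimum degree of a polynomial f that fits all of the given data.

1

Divided differences on the nodes 4, 5, 9:
  order 0: 14  16  24
  order 1: 2  2
  order 2: 0
The order-1 divided differences are all 2 (nonzero) and every higher order vanishes, so the data lies on a polynomial of degree exactly 1.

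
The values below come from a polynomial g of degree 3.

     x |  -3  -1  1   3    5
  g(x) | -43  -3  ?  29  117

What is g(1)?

On equispaced nodes a degree-3 polynomial has vanishing fourth forward difference, so
  g(-3) - 4·g(-1) + 6·g(1) - 4·g(3) + g(5) = 0.
Substituting the known values and solving for g(1):
  6·g(1) = 30
  g(1) = 5.

5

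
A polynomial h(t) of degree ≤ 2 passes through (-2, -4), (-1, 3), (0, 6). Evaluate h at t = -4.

-30

Forward differences of the values at t = -2, -1, 0:
  h  : -4  3  6
  Δ  : 7  3
  Δ^2: -4
The second differences are constant, confirming degree 2.
Interpolating (Newton forward form) and evaluating at t = -4 gives h(-4) = -30.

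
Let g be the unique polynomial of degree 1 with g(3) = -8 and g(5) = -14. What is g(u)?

Write g(u) = au + b. Substituting each data point gives a linear system:
  3a + b = -8
  5a + b = -14
Solving the system yields a = -3, b = 1.
So g(u) = -3u + 1.
Check: g(5) = -14. ✓

g(u) = -3u + 1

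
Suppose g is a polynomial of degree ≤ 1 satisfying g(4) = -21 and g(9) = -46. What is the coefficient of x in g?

Write g(x) = ax + b. Substituting each data point gives a linear system:
  4a + b = -21
  9a + b = -46
Solving the system yields a = -5, b = -1.
So g(x) = -5x - 1.
The leading coefficient is -5.

-5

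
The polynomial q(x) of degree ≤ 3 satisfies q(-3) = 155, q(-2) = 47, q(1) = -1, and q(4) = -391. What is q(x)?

Write q(x) = ax^3 + bx^2 + cx + d. Substituting each data point gives a linear system:
  -27a + 9b - 3c + d = 155
  -8a + 4b - 2c + d = 47
  a + b + c + d = -1
  64a + 16b + 4c + d = -391
Solving the system yields a = -6, b = -1, c = 1, d = 5.
So q(x) = -6x^3 - x^2 + x + 5.
Check: q(1) = -1. ✓

q(x) = -6x^3 - x^2 + x + 5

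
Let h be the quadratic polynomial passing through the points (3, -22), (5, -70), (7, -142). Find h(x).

h(x) = -3x^2 + 5

Write h(x) = ax^2 + bx + c. Substituting each data point gives a linear system:
  9a + 3b + c = -22
  25a + 5b + c = -70
  49a + 7b + c = -142
Solving the system yields a = -3, b = 0, c = 5.
So h(x) = -3x² + 5.
Check: h(7) = -142. ✓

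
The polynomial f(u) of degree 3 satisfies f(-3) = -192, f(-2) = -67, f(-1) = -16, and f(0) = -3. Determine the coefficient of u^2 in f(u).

-1

Write f(u) = au^3 + bu^2 + cu + d. Substituting each data point gives a linear system:
  -27a + 9b - 3c + d = -192
  -8a + 4b - 2c + d = -67
  -a + b - c + d = -16
  d = -3
Solving the system yields a = 6, b = -1, c = 6, d = -3.
So f(u) = 6u^3 - u^2 + 6u - 3.
The coefficient of u^2 is -1.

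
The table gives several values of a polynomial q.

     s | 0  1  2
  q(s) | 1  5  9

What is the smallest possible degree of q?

Forward differences of the values at s = 0, 1, 2:
  q  : 1  5  9
  Δ  : 4  4
  Δ^2: 0
The first differences are constant (4) and nonzero, while all higher differences vanish, so the minimal degree is 1.

1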